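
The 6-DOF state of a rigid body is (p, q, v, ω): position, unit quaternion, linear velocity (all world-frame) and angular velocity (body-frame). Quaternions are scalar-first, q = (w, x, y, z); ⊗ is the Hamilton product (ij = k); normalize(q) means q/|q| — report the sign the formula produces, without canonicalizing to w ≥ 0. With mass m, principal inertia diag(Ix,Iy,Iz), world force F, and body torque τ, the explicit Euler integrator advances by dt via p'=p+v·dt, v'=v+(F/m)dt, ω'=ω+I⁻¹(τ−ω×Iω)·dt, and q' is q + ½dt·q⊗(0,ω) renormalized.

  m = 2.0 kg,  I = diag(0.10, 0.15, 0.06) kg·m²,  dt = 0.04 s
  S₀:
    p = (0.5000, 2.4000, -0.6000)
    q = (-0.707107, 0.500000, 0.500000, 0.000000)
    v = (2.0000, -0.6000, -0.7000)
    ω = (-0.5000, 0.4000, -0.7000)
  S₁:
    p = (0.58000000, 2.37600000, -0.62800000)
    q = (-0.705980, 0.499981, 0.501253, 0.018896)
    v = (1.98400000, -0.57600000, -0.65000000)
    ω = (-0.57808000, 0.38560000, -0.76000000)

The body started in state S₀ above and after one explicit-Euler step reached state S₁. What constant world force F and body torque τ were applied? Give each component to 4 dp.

rate change Δω = (-0.07808000, -0.01440000, -0.06000000)
I·α + gyro = (-0.1700, -0.0400, -0.1000)
v₁ − v₀ = (-0.01600000, 0.02400000, 0.05000000)
m·(v₁−v₀)/dt = (-0.8000, 1.2000, 2.5000)

F = (-0.8000, 1.2000, 2.5000)
τ = (-0.1700, -0.0400, -0.1000)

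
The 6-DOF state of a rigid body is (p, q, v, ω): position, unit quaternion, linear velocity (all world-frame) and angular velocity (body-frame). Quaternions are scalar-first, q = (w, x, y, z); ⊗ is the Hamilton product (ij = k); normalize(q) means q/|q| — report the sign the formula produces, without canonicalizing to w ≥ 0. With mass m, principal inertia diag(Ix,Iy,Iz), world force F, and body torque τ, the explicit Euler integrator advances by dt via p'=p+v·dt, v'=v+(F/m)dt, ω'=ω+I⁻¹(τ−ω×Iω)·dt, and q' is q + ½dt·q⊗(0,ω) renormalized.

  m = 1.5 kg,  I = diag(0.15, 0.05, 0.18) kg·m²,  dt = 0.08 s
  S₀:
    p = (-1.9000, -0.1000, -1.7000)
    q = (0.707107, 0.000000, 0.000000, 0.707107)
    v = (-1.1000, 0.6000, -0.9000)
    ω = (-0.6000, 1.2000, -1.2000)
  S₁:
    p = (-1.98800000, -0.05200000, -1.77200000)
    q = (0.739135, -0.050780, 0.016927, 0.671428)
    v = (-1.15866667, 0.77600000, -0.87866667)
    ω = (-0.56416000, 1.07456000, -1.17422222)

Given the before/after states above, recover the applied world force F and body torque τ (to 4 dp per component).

velocity change Δv = (-0.05866667, 0.17600000, 0.02133333)
F = m·Δv/dt = (-1.1000, 3.3000, 0.4000)
rate change Δω = (0.03584000, -0.12544000, 0.02577778)
precession coupling = (-0.1872, -0.0216, 0.0720)
applied torque τ = (-0.1200, -0.1000, 0.1300)

F = (-1.1000, 3.3000, 0.4000)
τ = (-0.1200, -0.1000, 0.1300)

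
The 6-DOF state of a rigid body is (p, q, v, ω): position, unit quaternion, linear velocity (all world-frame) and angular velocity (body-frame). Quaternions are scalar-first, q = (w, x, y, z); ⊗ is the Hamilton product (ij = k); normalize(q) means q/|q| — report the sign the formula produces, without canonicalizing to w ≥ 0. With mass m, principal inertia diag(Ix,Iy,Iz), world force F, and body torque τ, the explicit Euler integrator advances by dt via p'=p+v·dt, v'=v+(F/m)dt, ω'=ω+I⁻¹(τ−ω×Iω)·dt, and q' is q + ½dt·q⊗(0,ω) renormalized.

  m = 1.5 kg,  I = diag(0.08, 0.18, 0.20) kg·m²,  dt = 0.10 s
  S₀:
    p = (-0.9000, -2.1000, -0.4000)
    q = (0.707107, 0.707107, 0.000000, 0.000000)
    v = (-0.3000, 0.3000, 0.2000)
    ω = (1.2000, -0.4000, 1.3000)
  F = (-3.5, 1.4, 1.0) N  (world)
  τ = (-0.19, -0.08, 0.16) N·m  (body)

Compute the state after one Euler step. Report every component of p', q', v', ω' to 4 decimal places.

gyro term ω×Iω = (-0.0104, -0.1872, -0.0480)
(τ − ω×Iω)/I = (-2.2450, 0.5956, 1.0400)
ω + α·dt = (0.9755, -0.3404, 1.4040)
q⊗(0,ω) = (-0.8485284, 0.8485284, -1.2020819, 0.6363963)
q + ½dt·q⊗(0,ω), renormalized = (0.6620, 0.7465, -0.0599, 0.0317)
a = (-2.3333, 0.9333, 0.6667)
p' = p + v·dt = (-0.9300, -2.0700, -0.3800)
v + (F/m)dt = (-0.5333, 0.3933, 0.2667)

p' = (-0.9300, -2.0700, -0.3800)
q' = (0.6620, 0.7465, -0.0599, 0.0317)
v' = (-0.5333, 0.3933, 0.2667)
ω' = (0.9755, -0.3404, 1.4040)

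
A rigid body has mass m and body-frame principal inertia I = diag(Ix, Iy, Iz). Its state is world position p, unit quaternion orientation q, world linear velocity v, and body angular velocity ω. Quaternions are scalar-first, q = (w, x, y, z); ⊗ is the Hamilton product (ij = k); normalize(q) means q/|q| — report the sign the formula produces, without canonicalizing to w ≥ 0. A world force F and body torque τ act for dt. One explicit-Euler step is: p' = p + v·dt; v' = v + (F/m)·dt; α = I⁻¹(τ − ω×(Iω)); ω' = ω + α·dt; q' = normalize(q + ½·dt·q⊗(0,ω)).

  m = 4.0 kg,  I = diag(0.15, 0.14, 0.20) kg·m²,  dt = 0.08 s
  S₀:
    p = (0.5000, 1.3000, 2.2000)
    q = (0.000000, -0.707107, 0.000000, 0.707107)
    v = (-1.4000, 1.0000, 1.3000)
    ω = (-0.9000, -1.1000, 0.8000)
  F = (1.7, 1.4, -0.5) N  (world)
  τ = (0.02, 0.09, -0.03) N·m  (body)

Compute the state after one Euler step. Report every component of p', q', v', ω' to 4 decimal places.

p' = (0.3880, 1.3800, 2.3040)
q' = (-0.0480, -0.6746, -0.0028, 0.7367)
v' = (-1.3660, 1.0280, 1.2900)
ω' = (-0.8612, -1.0691, 0.7920)

a = F/m = (0.4250, 0.3500, -0.1250)
p' = p + v·dt = (0.3880, 1.3800, 2.3040)
new velocity v' = (-1.3660, 1.0280, 1.2900)
precession coupling ω×(Iω) = (-0.0528, 0.0360, -0.0099)
(τ − ω×Iω)/I = (0.4853, 0.3857, -0.1005)
ω' = ω + α·dt = (-0.8612, -1.0691, 0.7920)
2q̇ = q⊗(0,ω) = (-1.2020819, 0.7778177, -0.0707107, 0.7778177)
updated quaternion q' = (-0.0480, -0.6746, -0.0028, 0.7367)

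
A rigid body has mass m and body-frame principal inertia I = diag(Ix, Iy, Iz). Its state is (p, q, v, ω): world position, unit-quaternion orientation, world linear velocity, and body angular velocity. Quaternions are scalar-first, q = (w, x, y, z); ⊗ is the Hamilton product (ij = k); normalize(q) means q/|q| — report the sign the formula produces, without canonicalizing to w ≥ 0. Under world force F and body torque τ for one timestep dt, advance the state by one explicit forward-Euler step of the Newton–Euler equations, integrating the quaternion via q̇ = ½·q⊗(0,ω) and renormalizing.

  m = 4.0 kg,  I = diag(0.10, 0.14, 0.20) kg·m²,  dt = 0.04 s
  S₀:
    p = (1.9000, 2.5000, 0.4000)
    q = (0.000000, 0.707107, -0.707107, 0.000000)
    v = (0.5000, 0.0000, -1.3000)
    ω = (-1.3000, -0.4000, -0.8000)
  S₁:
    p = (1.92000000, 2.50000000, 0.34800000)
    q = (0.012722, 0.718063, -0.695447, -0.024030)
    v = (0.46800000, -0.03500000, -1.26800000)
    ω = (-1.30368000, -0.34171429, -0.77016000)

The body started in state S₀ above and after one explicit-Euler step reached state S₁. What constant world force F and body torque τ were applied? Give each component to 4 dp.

F = (-3.2000, -3.5000, 3.2000)
τ = (0.0100, 0.1000, 0.1700)

rate change Δω = (-0.00368000, 0.05828571, 0.02984000)
gyro term ω₀×Iω₀ = (0.0192, -0.1040, 0.0208)
I·α + gyro = (0.0100, 0.1000, 0.1700)
Δv = v₁−v₀ = (-0.03200000, -0.03500000, 0.03200000)
applied force F = (-3.2000, -3.5000, 3.2000)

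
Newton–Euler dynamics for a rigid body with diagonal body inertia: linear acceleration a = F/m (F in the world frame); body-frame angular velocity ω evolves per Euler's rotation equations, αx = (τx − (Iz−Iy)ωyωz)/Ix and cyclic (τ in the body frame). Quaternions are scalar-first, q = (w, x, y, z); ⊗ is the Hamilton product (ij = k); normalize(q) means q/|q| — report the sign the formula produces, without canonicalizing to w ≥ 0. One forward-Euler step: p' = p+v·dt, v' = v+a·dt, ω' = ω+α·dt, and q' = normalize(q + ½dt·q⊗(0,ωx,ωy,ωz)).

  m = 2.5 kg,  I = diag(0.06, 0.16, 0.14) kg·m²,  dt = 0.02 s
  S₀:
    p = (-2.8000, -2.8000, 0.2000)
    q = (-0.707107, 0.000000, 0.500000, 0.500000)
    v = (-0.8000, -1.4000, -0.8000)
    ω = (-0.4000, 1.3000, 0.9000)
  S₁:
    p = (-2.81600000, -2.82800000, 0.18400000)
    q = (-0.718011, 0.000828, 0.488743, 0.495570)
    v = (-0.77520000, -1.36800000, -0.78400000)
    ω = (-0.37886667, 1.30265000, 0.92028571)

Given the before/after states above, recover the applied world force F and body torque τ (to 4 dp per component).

F = (3.1000, 4.0000, 2.0000)
τ = (0.0400, 0.0500, 0.0900)

Δω = ω₁−ω₀ = (0.02113333, 0.00265000, 0.02028571)
gyro term ω₀×Iω₀ = (-0.0234, 0.0288, -0.0520)
I·α + gyro = (0.0400, 0.0500, 0.0900)
Δv = v₁−v₀ = (0.02480000, 0.03200000, 0.01600000)
F = m·Δv/dt = (3.1000, 4.0000, 2.0000)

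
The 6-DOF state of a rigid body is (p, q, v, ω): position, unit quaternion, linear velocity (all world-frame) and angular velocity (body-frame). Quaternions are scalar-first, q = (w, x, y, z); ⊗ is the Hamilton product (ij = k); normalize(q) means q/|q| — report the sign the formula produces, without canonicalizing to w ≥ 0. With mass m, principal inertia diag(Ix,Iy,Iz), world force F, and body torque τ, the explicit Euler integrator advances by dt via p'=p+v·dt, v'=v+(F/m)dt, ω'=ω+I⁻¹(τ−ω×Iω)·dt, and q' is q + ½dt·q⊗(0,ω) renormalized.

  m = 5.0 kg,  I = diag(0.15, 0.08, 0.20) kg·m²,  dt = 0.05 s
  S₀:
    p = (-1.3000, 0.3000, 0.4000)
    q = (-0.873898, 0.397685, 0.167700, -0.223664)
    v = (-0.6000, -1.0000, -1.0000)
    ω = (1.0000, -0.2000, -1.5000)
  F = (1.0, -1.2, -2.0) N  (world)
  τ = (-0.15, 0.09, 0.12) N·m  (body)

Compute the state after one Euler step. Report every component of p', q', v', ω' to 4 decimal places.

a = (0.2000, -0.2400, -0.4000)
p + v·dt = (-1.3300, 0.2500, 0.3500)
v + (F/m)dt = (-0.5900, -1.0120, -1.0200)
gyro term ω×Iω = (0.0360, 0.0750, 0.0140)
(τ − ω×Iω)/I = (-1.2400, 0.1875, 0.5300)
new body rate ω' = (0.9380, -0.1906, -1.4735)
Hamilton product q⊗(0,ω) = (-0.6996410, -1.1701808, 0.5476431, 1.0636100)
updated quaternion q' = (-0.8905, 0.3681, 0.1812, -0.1969)

p' = (-1.3300, 0.2500, 0.3500)
q' = (-0.8905, 0.3681, 0.1812, -0.1969)
v' = (-0.5900, -1.0120, -1.0200)
ω' = (0.9380, -0.1906, -1.4735)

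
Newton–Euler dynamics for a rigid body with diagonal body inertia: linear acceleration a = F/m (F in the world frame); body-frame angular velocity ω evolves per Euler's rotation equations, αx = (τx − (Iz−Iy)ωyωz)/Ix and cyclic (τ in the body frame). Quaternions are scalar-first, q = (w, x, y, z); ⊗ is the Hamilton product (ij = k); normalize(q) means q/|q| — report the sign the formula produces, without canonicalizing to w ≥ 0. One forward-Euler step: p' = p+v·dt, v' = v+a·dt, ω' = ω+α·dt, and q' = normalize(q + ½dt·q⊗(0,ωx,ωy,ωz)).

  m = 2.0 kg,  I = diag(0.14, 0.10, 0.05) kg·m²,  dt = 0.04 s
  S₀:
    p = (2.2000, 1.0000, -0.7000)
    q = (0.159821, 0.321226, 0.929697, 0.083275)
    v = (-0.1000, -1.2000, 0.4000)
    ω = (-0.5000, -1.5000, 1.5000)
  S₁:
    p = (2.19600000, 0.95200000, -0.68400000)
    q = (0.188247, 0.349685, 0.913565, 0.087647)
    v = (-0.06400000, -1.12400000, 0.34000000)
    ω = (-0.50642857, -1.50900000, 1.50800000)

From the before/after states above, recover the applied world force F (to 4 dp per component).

F = (1.8000, 3.8000, -3.0000)

velocity change Δv = (0.03600000, 0.07600000, -0.06000000)
m·(v₁−v₀)/dt = (1.8000, 3.8000, -3.0000)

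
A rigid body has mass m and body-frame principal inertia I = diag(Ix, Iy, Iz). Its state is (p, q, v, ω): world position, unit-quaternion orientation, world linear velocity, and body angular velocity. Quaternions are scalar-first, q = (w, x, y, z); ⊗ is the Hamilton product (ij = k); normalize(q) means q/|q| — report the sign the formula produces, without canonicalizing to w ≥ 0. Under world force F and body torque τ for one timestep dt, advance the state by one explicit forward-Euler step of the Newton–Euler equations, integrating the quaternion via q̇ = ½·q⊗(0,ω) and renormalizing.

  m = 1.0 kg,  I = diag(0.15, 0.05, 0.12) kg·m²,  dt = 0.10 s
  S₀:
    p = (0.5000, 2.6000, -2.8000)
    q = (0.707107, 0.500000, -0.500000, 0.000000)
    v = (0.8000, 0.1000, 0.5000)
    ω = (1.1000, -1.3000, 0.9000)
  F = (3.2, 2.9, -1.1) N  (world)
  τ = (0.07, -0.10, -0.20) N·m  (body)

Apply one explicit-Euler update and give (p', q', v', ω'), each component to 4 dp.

p' = (0.5800, 2.6100, -2.7500)
q' = (0.6441, 0.5140, -0.5658, 0.0267)
v' = (1.1200, 0.3900, 0.3900)
ω' = (1.2013, -1.5594, 0.6142)

a = (3.2000, 2.9000, -1.1000)
p + v·dt = (0.5800, 2.6100, -2.7500)
new velocity v' = (1.1200, 0.3900, 0.3900)
gyro term ω×Iω = (-0.0819, 0.0297, 0.1430)
α = I⁻¹(τ − ω×Iω) = (1.0127, -2.5940, -2.8583)
ω + α·dt = (1.2013, -1.5594, 0.6142)
2q̇ = q⊗(0,ω) = (-1.2000000, 0.3278177, -1.3692391, 0.5363963)
q + ½dt·q⊗(0,ω), renormalized = (0.6441, 0.5140, -0.5658, 0.0267)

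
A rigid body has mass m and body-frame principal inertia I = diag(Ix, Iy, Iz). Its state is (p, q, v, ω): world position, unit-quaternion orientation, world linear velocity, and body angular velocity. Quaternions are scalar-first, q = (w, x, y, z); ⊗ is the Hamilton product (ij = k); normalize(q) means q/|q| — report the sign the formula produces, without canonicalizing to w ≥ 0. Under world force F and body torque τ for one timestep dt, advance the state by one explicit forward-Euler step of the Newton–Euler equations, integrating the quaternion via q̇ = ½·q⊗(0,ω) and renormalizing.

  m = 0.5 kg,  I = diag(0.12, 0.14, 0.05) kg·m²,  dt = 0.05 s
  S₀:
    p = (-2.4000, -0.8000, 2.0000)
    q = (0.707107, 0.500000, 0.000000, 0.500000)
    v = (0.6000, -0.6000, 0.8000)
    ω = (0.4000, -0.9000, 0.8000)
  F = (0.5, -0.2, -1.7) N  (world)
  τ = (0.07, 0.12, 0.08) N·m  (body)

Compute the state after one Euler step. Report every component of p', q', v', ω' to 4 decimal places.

p' = (-2.3700, -0.8300, 2.0400)
q' = (0.6918, 0.5181, -0.0209, 0.5026)
v' = (0.6500, -0.6200, 0.6300)
ω' = (0.4022, -0.8651, 0.8872)

ω×(Iω) gyroscopic = (0.0648, 0.0224, -0.0072)
angular accel α = (0.0433, 0.6971, 1.7440)
ω' = ω + α·dt = (0.4022, -0.8651, 0.8872)
2q̇ = q⊗(0,ω) = (-0.6000000, 0.7328428, -0.8363963, 0.1156856)
q + ½dt·q⊗(0,ω), renormalized = (0.6918, 0.5181, -0.0209, 0.5026)
p' = p + v·dt = (-2.3700, -0.8300, 2.0400)
v + (F/m)dt = (0.6500, -0.6200, 0.6300)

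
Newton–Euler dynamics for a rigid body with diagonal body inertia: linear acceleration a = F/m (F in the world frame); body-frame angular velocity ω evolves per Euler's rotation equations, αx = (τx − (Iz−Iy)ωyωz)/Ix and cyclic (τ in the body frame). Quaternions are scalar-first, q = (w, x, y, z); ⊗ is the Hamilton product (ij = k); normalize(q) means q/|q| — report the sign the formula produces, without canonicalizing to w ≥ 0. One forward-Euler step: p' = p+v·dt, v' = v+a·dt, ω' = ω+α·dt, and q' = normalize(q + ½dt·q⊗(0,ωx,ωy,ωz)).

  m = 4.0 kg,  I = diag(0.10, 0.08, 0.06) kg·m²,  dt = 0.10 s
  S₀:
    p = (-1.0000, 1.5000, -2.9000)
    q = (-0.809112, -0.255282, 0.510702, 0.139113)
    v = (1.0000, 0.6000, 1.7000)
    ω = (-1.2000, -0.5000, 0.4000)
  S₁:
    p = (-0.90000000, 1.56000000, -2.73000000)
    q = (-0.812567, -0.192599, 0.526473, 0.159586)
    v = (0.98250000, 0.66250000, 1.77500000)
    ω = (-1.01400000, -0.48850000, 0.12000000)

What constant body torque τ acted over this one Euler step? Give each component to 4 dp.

rate change Δω = (0.18600000, 0.01150000, -0.28000000)
applied torque τ = (0.1900, -0.0100, -0.1800)

τ = (0.1900, -0.0100, -0.1800)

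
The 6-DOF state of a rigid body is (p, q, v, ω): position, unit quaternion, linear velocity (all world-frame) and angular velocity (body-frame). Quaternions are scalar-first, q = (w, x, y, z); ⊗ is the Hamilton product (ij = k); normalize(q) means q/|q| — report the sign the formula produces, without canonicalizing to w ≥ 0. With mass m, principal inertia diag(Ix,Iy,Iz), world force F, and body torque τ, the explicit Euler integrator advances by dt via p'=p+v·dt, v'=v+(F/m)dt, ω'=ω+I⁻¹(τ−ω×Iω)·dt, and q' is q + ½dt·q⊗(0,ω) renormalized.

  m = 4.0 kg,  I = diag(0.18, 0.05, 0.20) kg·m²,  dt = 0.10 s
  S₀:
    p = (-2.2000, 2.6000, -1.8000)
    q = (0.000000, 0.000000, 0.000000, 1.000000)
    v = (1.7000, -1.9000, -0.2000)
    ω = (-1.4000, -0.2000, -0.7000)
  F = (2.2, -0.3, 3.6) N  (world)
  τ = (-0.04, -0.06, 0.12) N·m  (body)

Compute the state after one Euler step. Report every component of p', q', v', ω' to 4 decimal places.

p' = (-2.0300, 2.4100, -1.8200)
q' = (0.0349, 0.0100, -0.0698, 0.9969)
v' = (1.7550, -1.9075, -0.1100)
ω' = (-1.4339, -0.2808, -0.6218)

p + v·dt = (-2.0300, 2.4100, -1.8200)
v' = v + a·dt = (1.7550, -1.9075, -0.1100)
precession coupling ω×(Iω) = (0.0210, -0.0196, -0.0364)
(τ − ω×Iω)/I = (-0.3389, -0.8080, 0.7820)
new body rate ω' = (-1.4339, -0.2808, -0.6218)
Hamilton product q⊗(0,ω) = (0.7000000, 0.2000000, -1.4000000, 0.0000000)
q' = normalize(q + ½dt·q⊗(0,ω)) = (0.0349, 0.0100, -0.0698, 0.9969)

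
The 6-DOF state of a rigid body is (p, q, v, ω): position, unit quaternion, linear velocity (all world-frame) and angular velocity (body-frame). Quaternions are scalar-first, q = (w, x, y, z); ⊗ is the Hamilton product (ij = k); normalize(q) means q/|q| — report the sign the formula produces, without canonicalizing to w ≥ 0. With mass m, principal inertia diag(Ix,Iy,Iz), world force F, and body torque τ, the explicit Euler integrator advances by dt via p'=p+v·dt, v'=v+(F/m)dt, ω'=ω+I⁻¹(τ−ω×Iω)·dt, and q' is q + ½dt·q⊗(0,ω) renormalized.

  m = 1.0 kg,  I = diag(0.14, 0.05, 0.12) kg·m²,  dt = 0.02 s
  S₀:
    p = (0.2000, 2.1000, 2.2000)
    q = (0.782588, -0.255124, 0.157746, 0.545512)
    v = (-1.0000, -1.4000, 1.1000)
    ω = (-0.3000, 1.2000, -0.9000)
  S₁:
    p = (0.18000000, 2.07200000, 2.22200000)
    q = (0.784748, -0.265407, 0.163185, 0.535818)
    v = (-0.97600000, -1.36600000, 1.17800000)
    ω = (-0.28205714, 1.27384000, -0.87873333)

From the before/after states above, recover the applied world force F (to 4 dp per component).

velocity change Δv = (0.02400000, 0.03400000, 0.07800000)
m·(v₁−v₀)/dt = (1.2000, 1.7000, 3.9000)

F = (1.2000, 1.7000, 3.9000)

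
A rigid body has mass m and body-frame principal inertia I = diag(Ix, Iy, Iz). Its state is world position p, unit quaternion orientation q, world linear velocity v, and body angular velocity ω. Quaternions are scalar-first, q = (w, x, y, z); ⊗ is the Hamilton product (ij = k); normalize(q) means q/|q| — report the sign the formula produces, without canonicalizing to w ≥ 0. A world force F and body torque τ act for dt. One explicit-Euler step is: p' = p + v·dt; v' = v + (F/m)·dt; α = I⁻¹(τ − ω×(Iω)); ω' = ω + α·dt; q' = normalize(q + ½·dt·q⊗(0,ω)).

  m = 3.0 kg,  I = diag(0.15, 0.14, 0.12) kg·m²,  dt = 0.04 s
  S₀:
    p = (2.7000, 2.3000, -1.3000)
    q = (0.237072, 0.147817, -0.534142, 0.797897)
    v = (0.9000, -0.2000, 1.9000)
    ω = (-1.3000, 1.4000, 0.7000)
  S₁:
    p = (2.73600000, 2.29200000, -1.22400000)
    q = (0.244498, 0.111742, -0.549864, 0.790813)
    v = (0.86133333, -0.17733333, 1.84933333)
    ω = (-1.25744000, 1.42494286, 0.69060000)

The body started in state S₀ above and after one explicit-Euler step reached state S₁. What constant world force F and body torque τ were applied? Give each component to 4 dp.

F = (-2.9000, 1.7000, -3.8000)
τ = (0.1400, 0.0600, -0.0100)

v₁ − v₀ = (-0.03866667, 0.02266667, -0.05066667)
m·(v₁−v₀)/dt = (-2.9000, 1.7000, -3.8000)
Δω = ω₁−ω₀ = (0.04256000, 0.02494286, -0.00940000)
ω₀×(Iω₀) = (-0.0196, -0.0273, 0.0182)
I·α + gyro = (0.1400, 0.0600, -0.0100)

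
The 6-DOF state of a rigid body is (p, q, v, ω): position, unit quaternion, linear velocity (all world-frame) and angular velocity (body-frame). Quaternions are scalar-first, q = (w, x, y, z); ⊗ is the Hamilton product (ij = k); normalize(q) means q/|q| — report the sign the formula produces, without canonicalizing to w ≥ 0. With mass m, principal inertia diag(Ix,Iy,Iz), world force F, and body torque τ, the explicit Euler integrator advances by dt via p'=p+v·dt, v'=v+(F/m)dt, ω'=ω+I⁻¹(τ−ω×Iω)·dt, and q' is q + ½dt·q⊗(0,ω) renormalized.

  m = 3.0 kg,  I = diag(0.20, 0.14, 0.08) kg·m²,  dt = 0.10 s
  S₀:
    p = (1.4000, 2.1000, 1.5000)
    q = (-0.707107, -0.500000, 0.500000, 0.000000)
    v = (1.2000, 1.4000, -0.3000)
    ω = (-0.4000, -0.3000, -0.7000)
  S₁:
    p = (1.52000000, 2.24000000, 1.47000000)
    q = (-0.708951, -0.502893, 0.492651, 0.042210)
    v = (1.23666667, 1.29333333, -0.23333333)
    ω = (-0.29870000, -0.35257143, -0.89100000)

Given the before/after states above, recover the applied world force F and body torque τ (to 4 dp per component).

F = (1.1000, -3.2000, 2.0000)
τ = (0.1900, -0.0400, -0.1600)

Δω = ω₁−ω₀ = (0.10130000, -0.05257143, -0.19100000)
precession coupling = (-0.0126, 0.0336, -0.0072)
I·α + gyro = (0.1900, -0.0400, -0.1600)
velocity change Δv = (0.03666667, -0.10666667, 0.06666667)
F = m·Δv/dt = (1.1000, -3.2000, 2.0000)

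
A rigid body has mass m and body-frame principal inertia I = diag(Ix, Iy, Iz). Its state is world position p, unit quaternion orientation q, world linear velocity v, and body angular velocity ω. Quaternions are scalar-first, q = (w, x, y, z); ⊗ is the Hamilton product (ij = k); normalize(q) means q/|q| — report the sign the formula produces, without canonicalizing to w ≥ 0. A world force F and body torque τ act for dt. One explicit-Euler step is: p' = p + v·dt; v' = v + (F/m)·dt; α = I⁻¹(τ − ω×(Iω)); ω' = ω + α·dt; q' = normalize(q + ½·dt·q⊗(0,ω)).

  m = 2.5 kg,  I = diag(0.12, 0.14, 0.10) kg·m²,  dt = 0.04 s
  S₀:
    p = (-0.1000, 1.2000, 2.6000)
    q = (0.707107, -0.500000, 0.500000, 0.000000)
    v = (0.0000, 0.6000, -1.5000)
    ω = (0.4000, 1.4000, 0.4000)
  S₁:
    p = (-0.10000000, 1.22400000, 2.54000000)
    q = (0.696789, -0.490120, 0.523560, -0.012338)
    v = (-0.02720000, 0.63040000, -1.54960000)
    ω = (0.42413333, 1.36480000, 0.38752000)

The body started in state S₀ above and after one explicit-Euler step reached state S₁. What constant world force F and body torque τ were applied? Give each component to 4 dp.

F = (-1.7000, 1.9000, -3.1000)
τ = (0.0500, -0.1200, -0.0200)

Δv = v₁−v₀ = (-0.02720000, 0.03040000, -0.04960000)
applied force F = (-1.7000, 1.9000, -3.1000)
Δω = ω₁−ω₀ = (0.02413333, -0.03520000, -0.01248000)
applied torque τ = (0.0500, -0.1200, -0.0200)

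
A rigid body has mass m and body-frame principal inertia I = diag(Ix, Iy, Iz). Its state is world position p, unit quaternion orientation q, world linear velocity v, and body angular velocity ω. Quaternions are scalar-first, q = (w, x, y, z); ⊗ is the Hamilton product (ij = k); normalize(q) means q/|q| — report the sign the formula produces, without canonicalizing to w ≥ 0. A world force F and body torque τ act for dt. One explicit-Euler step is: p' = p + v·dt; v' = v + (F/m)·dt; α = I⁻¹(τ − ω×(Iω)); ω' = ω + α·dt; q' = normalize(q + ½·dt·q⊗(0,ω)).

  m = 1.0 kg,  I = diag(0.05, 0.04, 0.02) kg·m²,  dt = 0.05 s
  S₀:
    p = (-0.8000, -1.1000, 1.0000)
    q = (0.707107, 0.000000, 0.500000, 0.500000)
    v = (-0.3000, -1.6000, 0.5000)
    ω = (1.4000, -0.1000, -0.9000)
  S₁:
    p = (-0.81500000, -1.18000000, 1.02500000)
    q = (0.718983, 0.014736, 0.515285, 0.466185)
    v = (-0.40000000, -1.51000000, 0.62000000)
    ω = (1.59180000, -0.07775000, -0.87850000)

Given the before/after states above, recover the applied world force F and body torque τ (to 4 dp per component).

F = (-2.0000, 1.8000, 2.4000)
τ = (0.1900, -0.0200, 0.0100)

velocity change Δv = (-0.10000000, 0.09000000, 0.12000000)
applied force F = (-2.0000, 1.8000, 2.4000)
Δω = ω₁−ω₀ = (0.19180000, 0.02225000, 0.02150000)
I·α + gyro = (0.1900, -0.0200, 0.0100)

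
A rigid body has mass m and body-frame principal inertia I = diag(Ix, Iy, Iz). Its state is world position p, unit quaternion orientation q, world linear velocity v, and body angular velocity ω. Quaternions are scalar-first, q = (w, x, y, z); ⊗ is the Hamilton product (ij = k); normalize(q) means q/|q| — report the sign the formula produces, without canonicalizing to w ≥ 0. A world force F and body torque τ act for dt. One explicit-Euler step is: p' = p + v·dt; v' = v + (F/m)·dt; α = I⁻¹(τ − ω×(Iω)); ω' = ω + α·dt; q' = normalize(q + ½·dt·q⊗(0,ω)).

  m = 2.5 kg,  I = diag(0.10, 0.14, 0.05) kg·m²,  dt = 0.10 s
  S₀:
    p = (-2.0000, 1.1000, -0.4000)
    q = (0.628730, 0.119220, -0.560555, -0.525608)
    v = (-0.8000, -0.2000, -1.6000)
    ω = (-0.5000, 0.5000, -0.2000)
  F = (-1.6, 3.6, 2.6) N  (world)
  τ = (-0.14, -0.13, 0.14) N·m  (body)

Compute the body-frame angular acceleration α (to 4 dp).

α = (-1.4900, -0.9643, 3.0000)

ω×(Iω) gyroscopic = (0.0090, 0.0050, -0.0100)
α = I⁻¹(τ − ω×Iω) = (-1.4900, -0.9643, 3.0000)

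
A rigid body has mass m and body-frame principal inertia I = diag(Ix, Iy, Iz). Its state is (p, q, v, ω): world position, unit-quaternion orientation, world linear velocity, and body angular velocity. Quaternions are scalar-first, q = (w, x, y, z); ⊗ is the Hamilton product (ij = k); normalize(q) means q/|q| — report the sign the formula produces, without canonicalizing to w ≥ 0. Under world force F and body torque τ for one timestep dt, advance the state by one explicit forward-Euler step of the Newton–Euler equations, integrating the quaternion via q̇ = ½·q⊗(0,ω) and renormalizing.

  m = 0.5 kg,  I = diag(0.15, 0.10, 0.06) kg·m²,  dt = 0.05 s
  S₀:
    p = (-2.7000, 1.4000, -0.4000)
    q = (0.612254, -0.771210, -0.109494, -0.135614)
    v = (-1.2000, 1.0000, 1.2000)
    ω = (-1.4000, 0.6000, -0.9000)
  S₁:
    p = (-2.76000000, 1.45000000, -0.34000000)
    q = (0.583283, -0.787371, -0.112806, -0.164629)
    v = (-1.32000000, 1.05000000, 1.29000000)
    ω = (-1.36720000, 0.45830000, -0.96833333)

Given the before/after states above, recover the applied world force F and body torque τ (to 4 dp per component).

F = (-1.2000, 0.5000, 0.9000)
τ = (0.1200, -0.1700, -0.0400)

v₁ − v₀ = (-0.12000000, 0.05000000, 0.09000000)
F = m·Δv/dt = (-1.2000, 0.5000, 0.9000)
rate change Δω = (0.03280000, -0.14170000, -0.06833333)
τ = I·(Δω/dt) + ω₀×(Iω₀) = (0.1200, -0.1700, -0.0400)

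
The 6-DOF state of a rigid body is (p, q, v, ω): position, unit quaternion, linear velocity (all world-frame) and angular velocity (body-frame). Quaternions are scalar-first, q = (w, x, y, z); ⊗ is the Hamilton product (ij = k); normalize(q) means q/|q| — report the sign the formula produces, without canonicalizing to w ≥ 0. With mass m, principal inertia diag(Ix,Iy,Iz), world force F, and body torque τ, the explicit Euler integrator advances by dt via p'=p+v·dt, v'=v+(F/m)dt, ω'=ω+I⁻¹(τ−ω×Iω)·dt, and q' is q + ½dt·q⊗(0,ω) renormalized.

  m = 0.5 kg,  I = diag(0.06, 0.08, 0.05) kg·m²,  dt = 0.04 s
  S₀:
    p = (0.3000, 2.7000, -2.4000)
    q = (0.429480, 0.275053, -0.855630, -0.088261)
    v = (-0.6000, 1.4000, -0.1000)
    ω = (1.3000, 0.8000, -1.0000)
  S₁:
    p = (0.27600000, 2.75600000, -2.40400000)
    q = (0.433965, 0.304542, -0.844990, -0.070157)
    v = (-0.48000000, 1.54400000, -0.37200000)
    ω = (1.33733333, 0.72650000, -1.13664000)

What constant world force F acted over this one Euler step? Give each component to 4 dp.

Δv = v₁−v₀ = (0.12000000, 0.14400000, -0.27200000)
F = m·Δv/dt = (1.5000, 1.8000, -3.4000)

F = (1.5000, 1.8000, -3.4000)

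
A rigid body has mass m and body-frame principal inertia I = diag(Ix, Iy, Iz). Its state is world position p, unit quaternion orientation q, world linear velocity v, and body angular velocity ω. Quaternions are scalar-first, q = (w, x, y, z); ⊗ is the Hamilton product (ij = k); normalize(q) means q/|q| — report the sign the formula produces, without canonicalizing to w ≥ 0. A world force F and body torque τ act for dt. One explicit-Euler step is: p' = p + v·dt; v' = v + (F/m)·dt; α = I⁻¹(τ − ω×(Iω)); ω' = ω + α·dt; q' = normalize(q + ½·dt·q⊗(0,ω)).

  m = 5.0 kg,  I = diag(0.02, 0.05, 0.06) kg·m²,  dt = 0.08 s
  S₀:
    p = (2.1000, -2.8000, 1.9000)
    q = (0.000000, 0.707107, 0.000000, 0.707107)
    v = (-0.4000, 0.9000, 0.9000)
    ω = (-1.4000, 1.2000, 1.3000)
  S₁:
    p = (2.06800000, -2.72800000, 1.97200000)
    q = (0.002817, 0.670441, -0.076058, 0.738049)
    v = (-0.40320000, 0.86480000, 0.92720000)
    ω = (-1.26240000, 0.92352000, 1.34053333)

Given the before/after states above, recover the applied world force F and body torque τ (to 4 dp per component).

Δω = ω₁−ω₀ = (0.13760000, -0.27648000, 0.04053333)
gyro term ω₀×Iω₀ = (0.0156, 0.0728, -0.0504)
applied torque τ = (0.0500, -0.1000, -0.0200)
Δv = v₁−v₀ = (-0.00320000, -0.03520000, 0.02720000)
F = m·Δv/dt = (-0.2000, -2.2000, 1.7000)

F = (-0.2000, -2.2000, 1.7000)
τ = (0.0500, -0.1000, -0.0200)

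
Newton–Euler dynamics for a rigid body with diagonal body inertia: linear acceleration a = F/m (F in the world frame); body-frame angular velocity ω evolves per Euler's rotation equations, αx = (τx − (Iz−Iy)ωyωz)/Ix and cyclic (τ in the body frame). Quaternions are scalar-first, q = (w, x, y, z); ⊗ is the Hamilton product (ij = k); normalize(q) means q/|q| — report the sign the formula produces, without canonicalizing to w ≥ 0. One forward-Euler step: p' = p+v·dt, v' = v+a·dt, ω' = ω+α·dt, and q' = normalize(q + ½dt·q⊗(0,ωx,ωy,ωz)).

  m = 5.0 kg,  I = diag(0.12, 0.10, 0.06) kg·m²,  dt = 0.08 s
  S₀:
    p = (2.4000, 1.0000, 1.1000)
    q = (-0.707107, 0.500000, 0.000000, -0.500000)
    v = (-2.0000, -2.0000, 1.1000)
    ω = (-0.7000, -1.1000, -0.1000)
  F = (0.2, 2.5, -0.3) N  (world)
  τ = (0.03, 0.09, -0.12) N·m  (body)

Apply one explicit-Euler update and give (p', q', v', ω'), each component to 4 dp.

p' = (2.2400, 0.8400, 1.1880)
q' = (-0.6942, 0.4971, 0.0470, -0.5185)
v' = (-1.9968, -1.9600, 1.0952)
ω' = (-0.6771, -1.0314, -0.2395)

ω×(Iω) gyroscopic = (-0.0044, 0.0042, -0.0154)
(τ − ω×Iω)/I = (0.2867, 0.8580, -1.7433)
new body rate ω' = (-0.6771, -1.0314, -0.2395)
q⊗(0,ω) = (0.3000000, -0.0550251, 1.1778177, -0.4792893)
q + ½dt·q⊗(0,ω), renormalized = (-0.6942, 0.4971, 0.0470, -0.5185)
a = F/m = (0.0400, 0.5000, -0.0600)
p + v·dt = (2.2400, 0.8400, 1.1880)
v + (F/m)dt = (-1.9968, -1.9600, 1.0952)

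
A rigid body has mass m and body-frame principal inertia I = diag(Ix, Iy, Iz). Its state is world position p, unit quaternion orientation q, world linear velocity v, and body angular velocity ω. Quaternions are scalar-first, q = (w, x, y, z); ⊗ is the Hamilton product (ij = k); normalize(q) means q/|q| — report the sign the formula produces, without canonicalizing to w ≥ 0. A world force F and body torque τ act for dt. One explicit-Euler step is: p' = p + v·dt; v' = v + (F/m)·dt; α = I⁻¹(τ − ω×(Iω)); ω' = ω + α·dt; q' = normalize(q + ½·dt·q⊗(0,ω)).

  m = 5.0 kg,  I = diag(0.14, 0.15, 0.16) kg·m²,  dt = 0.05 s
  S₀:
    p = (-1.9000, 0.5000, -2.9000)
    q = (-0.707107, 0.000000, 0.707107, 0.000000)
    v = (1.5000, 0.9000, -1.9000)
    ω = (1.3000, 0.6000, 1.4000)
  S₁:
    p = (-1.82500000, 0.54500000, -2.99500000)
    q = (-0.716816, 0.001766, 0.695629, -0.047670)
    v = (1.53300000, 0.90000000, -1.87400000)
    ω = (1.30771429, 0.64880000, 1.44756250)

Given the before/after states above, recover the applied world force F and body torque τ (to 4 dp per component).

Δv = v₁−v₀ = (0.03300000, 0.00000000, 0.02600000)
m·(v₁−v₀)/dt = (3.3000, 0.0000, 2.6000)
ω₁ − ω₀ = (0.00771429, 0.04880000, 0.04756250)
precession coupling = (0.0084, -0.0364, 0.0078)
I·α + gyro = (0.0300, 0.1100, 0.1600)

F = (3.3000, 0.0000, 2.6000)
τ = (0.0300, 0.1100, 0.1600)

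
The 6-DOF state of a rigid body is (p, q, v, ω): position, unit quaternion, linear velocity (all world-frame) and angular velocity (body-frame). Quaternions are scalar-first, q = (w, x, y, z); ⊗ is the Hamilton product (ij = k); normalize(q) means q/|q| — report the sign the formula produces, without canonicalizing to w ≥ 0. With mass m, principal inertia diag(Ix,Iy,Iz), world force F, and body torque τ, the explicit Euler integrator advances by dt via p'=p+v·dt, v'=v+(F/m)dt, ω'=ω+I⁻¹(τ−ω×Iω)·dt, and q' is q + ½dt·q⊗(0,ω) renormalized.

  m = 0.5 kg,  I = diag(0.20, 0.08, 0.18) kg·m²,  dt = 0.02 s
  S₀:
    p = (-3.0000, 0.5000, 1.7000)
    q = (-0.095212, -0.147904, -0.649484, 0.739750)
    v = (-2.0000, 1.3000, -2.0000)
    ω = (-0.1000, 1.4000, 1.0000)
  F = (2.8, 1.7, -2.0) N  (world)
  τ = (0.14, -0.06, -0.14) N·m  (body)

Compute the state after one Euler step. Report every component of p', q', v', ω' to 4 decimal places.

p' = (-3.0400, 0.5260, 1.6600)
q' = (-0.0937, -0.1646, -0.6500, 0.7360)
v' = (-1.8880, 1.3680, -2.0800)
ω' = (-0.1000, 1.3855, 0.9826)

linear accel F/m = (5.6000, 3.4000, -4.0000)
new position p' = (-3.0400, 0.5260, 1.6600)
new velocity v' = (-1.8880, 1.3680, -2.0800)
angular accel α = (0.0000, -0.7250, -0.8711)
ω' = ω + α·dt = (-0.1000, 1.3855, 0.9826)
q⊗(0,ω) = (0.1547372, -1.6756128, -0.0593678, -0.3672260)
q' = normalize(q + ½dt·q⊗(0,ω)) = (-0.0937, -0.1646, -0.6500, 0.7360)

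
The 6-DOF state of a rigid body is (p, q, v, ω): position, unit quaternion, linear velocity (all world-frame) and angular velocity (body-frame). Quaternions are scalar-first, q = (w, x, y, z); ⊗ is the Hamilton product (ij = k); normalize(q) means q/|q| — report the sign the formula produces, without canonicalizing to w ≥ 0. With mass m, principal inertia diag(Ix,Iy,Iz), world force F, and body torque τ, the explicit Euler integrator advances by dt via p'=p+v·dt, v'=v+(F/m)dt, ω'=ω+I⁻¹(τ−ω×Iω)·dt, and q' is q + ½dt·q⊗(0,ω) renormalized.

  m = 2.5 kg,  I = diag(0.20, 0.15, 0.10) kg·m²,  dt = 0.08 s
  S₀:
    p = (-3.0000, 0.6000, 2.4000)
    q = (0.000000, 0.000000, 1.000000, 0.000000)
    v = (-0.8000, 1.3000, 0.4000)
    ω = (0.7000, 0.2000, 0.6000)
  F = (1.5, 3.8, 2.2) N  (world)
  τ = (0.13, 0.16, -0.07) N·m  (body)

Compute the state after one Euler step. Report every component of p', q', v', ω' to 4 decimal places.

p + v·dt = (-3.0640, 0.7040, 2.4320)
new velocity v' = (-0.7520, 1.4216, 0.4704)
ω×(Iω) gyroscopic = (-0.0060, 0.0420, -0.0070)
α = I⁻¹(τ − ω×Iω) = (0.6800, 0.7867, -0.6300)
ω + α·dt = (0.7544, 0.2629, 0.5496)
2q̇ = q⊗(0,ω) = (-0.2000000, 0.6000000, 0.0000000, -0.7000000)
q' = normalize(q + ½dt·q⊗(0,ω)) = (-0.0080, 0.0240, 0.9993, -0.0280)

p' = (-3.0640, 0.7040, 2.4320)
q' = (-0.0080, 0.0240, 0.9993, -0.0280)
v' = (-0.7520, 1.4216, 0.4704)
ω' = (0.7544, 0.2629, 0.5496)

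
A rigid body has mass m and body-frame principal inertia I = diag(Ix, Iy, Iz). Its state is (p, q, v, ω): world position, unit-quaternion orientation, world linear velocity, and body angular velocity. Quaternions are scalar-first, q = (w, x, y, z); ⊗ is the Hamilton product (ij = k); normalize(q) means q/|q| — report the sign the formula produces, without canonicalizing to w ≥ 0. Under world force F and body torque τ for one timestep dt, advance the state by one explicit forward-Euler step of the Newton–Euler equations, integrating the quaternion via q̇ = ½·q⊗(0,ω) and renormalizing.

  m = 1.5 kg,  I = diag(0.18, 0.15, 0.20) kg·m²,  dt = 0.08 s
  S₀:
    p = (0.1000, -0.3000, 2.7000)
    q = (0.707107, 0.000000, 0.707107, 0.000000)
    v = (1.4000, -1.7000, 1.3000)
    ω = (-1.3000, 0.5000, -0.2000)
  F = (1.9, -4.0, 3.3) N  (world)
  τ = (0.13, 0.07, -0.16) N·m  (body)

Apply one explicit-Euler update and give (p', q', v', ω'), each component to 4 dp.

a = (1.2667, -2.6667, 2.2000)
new position p' = (0.2120, -0.4360, 2.8040)
new velocity v' = (1.5013, -1.9133, 1.4760)
angular accel α = (0.7500, 0.5013, -0.8975)
ω + α·dt = (-1.2400, 0.5401, -0.2718)
2q̇ = q⊗(0,ω) = (-0.3535535, -1.0606605, 0.3535535, 0.7778177)
q' = normalize(q + ½dt·q⊗(0,ω)) = (0.6919, -0.0424, 0.7201, 0.0311)

p' = (0.2120, -0.4360, 2.8040)
q' = (0.6919, -0.0424, 0.7201, 0.0311)
v' = (1.5013, -1.9133, 1.4760)
ω' = (-1.2400, 0.5401, -0.2718)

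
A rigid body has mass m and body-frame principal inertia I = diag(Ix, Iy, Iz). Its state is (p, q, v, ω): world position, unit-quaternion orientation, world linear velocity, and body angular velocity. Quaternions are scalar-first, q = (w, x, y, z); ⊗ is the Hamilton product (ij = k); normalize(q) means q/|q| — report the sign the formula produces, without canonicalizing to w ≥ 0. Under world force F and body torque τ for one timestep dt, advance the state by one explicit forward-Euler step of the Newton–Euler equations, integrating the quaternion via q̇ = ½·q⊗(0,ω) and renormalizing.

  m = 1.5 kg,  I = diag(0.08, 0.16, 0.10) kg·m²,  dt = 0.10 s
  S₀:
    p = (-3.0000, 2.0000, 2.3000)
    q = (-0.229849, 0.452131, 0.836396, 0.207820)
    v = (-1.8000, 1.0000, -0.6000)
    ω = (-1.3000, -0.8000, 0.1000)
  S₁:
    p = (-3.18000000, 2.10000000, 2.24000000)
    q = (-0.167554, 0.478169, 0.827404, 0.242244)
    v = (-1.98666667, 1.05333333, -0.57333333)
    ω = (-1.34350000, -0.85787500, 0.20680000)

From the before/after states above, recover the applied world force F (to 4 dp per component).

F = (-2.8000, 0.8000, 0.4000)

Δv = v₁−v₀ = (-0.18666667, 0.05333333, 0.02666667)
m·(v₁−v₀)/dt = (-2.8000, 0.8000, 0.4000)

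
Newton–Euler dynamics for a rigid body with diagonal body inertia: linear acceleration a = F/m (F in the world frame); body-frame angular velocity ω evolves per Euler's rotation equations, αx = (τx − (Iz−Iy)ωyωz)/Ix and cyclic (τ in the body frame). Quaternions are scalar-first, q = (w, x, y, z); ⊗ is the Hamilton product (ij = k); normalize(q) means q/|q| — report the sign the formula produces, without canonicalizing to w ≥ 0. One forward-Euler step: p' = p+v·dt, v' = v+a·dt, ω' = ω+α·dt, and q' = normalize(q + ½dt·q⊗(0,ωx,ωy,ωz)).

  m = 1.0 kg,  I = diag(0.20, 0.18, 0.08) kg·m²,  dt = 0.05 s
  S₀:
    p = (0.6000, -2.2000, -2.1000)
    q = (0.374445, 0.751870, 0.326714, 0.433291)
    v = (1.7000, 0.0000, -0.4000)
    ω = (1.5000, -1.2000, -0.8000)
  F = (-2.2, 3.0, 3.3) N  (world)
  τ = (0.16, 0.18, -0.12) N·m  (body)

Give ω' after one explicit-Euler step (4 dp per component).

ω' = (1.5640, -1.1100, -0.8975)

gyro term ω×Iω = (-0.0960, -0.1440, 0.0360)
angular accel α = (1.2800, 1.8000, -1.9500)
ω' = ω + α·dt = (1.5640, -1.1100, -0.8975)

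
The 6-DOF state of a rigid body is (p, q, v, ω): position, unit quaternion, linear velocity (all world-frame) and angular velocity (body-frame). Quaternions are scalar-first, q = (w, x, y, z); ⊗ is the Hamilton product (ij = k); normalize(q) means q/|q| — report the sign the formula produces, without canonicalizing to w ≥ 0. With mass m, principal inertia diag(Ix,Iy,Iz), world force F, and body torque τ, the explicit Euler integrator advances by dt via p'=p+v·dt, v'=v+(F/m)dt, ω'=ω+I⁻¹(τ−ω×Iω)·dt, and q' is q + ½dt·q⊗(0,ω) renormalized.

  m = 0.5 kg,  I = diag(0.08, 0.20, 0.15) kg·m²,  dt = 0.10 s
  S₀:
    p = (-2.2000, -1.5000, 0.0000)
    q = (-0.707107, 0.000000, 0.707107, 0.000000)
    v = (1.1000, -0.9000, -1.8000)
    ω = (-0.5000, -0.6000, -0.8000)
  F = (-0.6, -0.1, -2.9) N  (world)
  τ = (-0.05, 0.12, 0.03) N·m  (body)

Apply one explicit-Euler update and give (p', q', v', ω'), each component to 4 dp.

p' = (-2.0900, -1.5900, -0.1800)
q' = (-0.6848, -0.0106, 0.7272, 0.0459)
v' = (0.9800, -0.9200, -2.3800)
ω' = (-0.5325, -0.5260, -0.8040)

new position p' = (-2.0900, -1.5900, -0.1800)
v + (F/m)dt = (0.9800, -0.9200, -2.3800)
ω×(Iω) gyroscopic = (-0.0240, -0.0280, 0.0360)
α = I⁻¹(τ − ω×Iω) = (-0.3250, 0.7400, -0.0400)
ω' = ω + α·dt = (-0.5325, -0.5260, -0.8040)
2q̇ = q⊗(0,ω) = (0.4242642, -0.2121321, 0.4242642, 0.9192391)
updated quaternion q' = (-0.6848, -0.0106, 0.7272, 0.0459)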